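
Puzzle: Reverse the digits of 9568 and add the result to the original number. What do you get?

18227

Reverse of 9568 is 8659.
9568 + 8659 = 18227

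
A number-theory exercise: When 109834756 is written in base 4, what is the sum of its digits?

19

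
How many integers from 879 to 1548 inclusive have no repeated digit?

The integers in [879, 1548] that have no repeated digit: 879, 890, 891, 892, 893, 894, …, 1547, 1548.
332 qualify.

332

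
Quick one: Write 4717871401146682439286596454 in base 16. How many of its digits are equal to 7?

2

4717871401146682439286596454 in base 16 is F3E882121AB8107F37B2366.
The digit 7 appears 2 times.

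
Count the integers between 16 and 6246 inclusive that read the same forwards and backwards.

The integers in [16, 6246] that read the same forwards and backwards: 22, 33, 44, 55, 66, 77, …, 6116, 6226.
151 qualify.

151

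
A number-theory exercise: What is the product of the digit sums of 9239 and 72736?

575

S(9239) = 9+2+3+9 = 23.
S(72736) = 7+2+7+3+6 = 25.
23 · 25 = 575.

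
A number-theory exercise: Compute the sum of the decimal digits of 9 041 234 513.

32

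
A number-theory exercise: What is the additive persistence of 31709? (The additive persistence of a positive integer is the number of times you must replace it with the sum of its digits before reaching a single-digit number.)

31709 → 20 → 2 (2 steps)

2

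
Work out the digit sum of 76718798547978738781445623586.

170

7+6+7+1+8+7+9+8+5+4+7+9+7+8+7+3+8+7+8+1+4+4+5+6+2+3+5+8+6 = 170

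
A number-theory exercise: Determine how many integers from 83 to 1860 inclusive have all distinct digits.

1091

The integers in [83, 1860] that have all distinct digits: 83, 84, 85, 86, 87, 89, …, 1859, 1860.
1091 qualify.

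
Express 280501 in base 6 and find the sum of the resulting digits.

11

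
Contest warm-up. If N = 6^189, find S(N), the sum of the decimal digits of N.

693

6^189 = 1176484805356379189573619063542714448992079873312118137737807549725852597738885011842742569941794393438553193404844304555091167113874251621225988096
Sum of its 148 digits: 693.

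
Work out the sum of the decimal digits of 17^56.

307

17^56 = 803784444631904346795840040159891735261368357513214245352923986167681
Sum of its 69 digits: 307.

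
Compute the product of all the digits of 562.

60

5×6×2 = 60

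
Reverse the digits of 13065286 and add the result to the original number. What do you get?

Reverse of 13065286 is 68256031.
13065286 + 68256031 = 81321317

81321317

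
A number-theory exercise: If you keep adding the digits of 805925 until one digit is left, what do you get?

2

8+0+5+9+2+5 = 29
2+9 = 11
1+1 = 2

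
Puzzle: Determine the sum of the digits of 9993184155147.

66

9+9+9+3+1+8+4+1+5+5+1+4+7 = 66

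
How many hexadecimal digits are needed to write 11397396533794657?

14

11397396533794657 in base 16 is 287DDF2BC2D761, which has 14 digits.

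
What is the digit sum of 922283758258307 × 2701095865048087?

922283758258307 × 2701095865048087 = 2491176845832522498683922208709
Sum of its 31 digits: 146.

146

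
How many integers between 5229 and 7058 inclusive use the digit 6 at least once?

The integers in [5229, 7058] that use the digit 6 at least once: 5236, 5246, 5256, 5260, 5261, 5262, …, 7046, 7056.
1236 qualify.

1236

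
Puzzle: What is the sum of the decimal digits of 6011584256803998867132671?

6+0+1+1+5+8+4+2+5+6+8+0+3+9+9+8+8+6+7+1+3+2+6+7+1 = 116

116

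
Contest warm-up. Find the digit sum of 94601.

9+4+6+0+1 = 20

20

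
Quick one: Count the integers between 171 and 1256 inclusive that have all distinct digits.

The integers in [171, 1256] that have all distinct digits: 172, 173, 174, 175, 176, 178, …, 1254, 1256.
680 qualify.

680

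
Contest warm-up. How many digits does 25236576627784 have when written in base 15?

12

25236576627784 in base 15 is 2DB6DBBE1024, which has 12 digits.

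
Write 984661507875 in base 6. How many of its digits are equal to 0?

7

984661507875 in base 6 is 2032203001220003.
The digit 0 appears 7 times.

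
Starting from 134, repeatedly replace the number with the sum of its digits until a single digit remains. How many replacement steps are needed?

1

134 → 8 (1 step)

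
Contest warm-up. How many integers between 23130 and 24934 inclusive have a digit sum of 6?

1

The integers in [23130, 24934] that have a digit sum of 6: 24000.
1 qualifies.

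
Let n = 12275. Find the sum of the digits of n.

1+2+2+7+5 = 17

17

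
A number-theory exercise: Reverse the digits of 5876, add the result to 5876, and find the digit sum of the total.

16

Reversal of 5876 is 6785; 5876 + 6785 = 12661.
Digit sum of 12661: 1+2+6+6+1 = 16.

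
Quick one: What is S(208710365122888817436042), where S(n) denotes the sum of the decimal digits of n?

2+0+8+7+1+0+3+6+5+1+2+2+8+8+8+8+1+7+4+3+6+0+4+2 = 96

96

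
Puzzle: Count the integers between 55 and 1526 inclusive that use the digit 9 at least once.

The integers in [55, 1526] that use the digit 9 at least once: 59, 69, 79, 89, 90, 91, …, 1509, 1519.
363 qualify.

363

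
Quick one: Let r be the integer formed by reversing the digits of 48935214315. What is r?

Reversing 48935214315 gives 51341253984.

51341253984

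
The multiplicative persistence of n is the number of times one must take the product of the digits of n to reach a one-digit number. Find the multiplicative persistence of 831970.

1

831970 → 0 (1 step)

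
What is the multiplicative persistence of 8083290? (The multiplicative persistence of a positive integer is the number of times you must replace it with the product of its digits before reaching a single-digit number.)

1

8083290 → 0 (1 step)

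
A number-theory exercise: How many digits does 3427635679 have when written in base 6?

3427635679 in base 6 is 1324042043411, which has 13 digits.

13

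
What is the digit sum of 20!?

20! = 2432902008176640000
Sum of its 19 digits: 54.

54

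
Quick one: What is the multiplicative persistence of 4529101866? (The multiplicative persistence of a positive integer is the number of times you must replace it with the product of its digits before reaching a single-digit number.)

4529101866 → 0 (1 step)

1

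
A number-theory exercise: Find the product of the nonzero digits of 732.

42

7×3×2 = 42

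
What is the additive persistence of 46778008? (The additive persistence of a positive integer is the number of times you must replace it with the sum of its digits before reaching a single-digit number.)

2

46778008 → 40 → 4 (2 steps)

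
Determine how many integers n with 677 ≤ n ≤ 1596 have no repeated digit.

512

The integers in [677, 1596] that have no repeated digit: 678, 679, 680, 681, 682, 683, …, 1594, 1596.
512 qualify.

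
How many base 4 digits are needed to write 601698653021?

20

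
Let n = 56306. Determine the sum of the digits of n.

5+6+3+0+6 = 20

20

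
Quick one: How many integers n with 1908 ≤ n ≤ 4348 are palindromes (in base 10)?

The integers in [1908, 4348] that are palindromes (in base 10): 1991, 2002, 2112, 2222, 2332, 2442, …, 4224, 4334.
25 qualify.

25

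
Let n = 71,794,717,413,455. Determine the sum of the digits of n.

7+1+7+9+4+7+1+7+4+1+3+4+5+5 = 65

65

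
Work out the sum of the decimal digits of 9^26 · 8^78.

9^26 · 8^78 = 178370993301139466303658026383801025994052088907190084531949642926528223123739549037268350009344
Sum of its 96 digits: 405.

405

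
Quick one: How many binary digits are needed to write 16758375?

16758375 in base 2 is 111111111011011001100111, which has 24 digits.

24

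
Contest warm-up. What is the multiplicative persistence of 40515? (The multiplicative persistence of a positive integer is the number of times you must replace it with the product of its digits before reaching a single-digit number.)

1

40515 → 0 (1 step)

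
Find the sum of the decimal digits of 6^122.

6^122 = 85990910376963959192066473501852790909859449754411270275114275176943066770808840203664292315136
Sum of its 95 digits: 432.

432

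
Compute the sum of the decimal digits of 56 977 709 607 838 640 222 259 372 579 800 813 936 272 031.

5+6+9+7+7+7+0+9+6+0+7+8+3+8+6+4+0+2+2+2+2+5+9+3+7+2+5+7+9+8+0+0+8+1+3+9+3+6+2+7+2+0+3+1 = 200

200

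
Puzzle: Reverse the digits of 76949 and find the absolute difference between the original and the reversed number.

Reverse of 76949 is 94967.
|76949 − 94967| = 18018

18018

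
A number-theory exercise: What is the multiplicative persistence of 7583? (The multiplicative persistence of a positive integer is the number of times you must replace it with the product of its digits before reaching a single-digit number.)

2

7583 → 840 → 0 (2 steps)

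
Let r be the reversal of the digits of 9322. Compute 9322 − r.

7083

Reverse of 9322 is 2239.
9322 − 2239 = 7083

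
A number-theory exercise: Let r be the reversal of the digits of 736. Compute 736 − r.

99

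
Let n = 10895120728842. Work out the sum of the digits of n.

57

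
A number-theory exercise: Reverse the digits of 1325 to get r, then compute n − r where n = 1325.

-3906

Reverse of 1325 is 5231.
1325 − 5231 = -3906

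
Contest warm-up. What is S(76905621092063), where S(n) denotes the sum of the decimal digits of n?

7+6+9+0+5+6+2+1+0+9+2+0+6+3 = 56

56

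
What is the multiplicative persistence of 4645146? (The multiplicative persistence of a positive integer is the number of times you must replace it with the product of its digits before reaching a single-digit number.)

2

4645146 → 11520 → 0 (2 steps)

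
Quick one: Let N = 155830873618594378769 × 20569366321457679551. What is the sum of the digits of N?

155830873618594378769 × 20569366321457679551 = 3205342323653643218280682059375119852719
Sum of its 40 digits: 163.

163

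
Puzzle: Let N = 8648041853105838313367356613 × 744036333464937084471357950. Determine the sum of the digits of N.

220

8648041853105838313367356613 × 744036333464937084471357950 = 6434457352036187965138060984426486213856631302022623350
Sum of its 55 digits: 220.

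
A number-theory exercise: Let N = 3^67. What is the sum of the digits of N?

3^67 = 92709463147897837085761925410587
Sum of its 32 digits: 162.

162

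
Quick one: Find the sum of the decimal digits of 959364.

9+5+9+3+6+4 = 36

36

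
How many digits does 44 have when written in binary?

6

44 in base 2 is 101100, which has 6 digits.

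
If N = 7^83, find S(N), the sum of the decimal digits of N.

292

7^83 = 13903921949820524683398592075392719113700201232097144724944011875664343
Sum of its 71 digits: 292.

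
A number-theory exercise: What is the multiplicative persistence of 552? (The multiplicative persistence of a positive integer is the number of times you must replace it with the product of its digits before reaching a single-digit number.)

552 → 50 → 0 (2 steps)

2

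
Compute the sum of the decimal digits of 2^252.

2^252 = 7237005577332262213973186563042994240829374041602535252466099000494570602496
Sum of its 76 digits: 307.

307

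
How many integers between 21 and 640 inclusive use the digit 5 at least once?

197

The integers in [21, 640] that use the digit 5 at least once: 25, 35, 45, 50, 51, 52, …, 625, 635.
197 qualify.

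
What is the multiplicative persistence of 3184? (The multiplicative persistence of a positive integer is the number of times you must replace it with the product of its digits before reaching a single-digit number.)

4

3184 → 96 → 54 → 20 → 0 (4 steps)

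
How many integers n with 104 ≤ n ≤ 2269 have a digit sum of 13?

166

The integers in [104, 2269] that have a digit sum of 13: 139, 148, 157, 166, 175, 184, …, 2254, 2263.
166 qualify.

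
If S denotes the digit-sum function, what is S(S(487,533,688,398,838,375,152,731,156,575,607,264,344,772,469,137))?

11

First digit sum: 236.
2+3+6 = 11.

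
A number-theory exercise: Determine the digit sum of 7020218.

7+0+2+0+2+1+8 = 20

20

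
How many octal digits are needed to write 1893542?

7

1893542 in base 8 is 7162246, which has 7 digits.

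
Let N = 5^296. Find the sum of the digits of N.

943

5^296 = 785454954447636248495323512797804102876034481999911930417847858749936840755474537033615661445973112364349371450421100562106866977667955024449202371857434152360496874313577908566230689757503569126129150390625
Sum of its 207 digits: 943.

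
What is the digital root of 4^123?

The digital root of n equals n mod 9 (or 9 when 9 | n), so we need 4^123 mod 9.
4^123 ≡ 1 (mod 9), so the digital root is 1.

1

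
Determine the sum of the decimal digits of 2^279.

2^279 = 971334446112864535459730953411759453321203419526069760625906204869452142602604249088
Sum of its 84 digits: 350.

350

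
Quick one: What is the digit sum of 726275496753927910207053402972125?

140

7+2+6+2+7+5+4+9+6+7+5+3+9+2+7+9+1+0+2+0+7+0+5+3+4+0+2+9+7+2+1+2+5 = 140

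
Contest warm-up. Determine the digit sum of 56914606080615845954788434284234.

149

5+6+9+1+4+6+0+6+0+8+0+6+1+5+8+4+5+9+5+4+7+8+8+4+3+4+2+8+4+2+3+4 = 149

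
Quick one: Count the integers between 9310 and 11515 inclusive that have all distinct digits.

665

The integers in [9310, 11515] that have all distinct digits: 9310, 9312, 9314, 9315, 9316, 9317, …, 10986, 10987.
665 qualify.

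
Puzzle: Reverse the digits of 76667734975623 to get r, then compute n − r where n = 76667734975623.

Reverse of 76667734975623 is 32657943776667.
76667734975623 − 32657943776667 = 44009791198956

44009791198956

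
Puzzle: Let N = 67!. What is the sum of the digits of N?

369

67! = 36471110918188685288249859096605464427167635314049524593701628500267962436943872000000000000000
Sum of its 95 digits: 369.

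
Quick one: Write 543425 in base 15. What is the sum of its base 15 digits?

543425 in base 15 is AB035.
Digit sum: 10+11+0+3+5 = 29.

29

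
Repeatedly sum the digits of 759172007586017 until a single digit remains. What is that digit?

2

7+5+9+1+7+2+0+0+7+5+8+6+0+1+7 = 65
6+5 = 11
1+1 = 2
(Equivalently, 759172007586017 mod 9 = 2.)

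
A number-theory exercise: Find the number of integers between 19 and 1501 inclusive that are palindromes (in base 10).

103

The integers in [19, 1501] that are palindromes (in base 10): 22, 33, 44, 55, 66, 77, …, 1331, 1441.
103 qualify.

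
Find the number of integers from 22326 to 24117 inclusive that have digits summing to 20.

The integers in [22326, 24117] that have digits summing to 20: 22349, 22358, 22367, 22376, 22385, 22394, …, 24086, 24095.
135 qualify.

135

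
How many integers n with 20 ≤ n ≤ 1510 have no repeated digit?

951

The integers in [20, 1510] that have no repeated digit: 20, 21, 23, 24, 25, 26, …, 1508, 1509.
951 qualify.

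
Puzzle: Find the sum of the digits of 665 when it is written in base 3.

665 in base 3 is 220122.
Digit sum: 2+2+0+1+2+2 = 9.

9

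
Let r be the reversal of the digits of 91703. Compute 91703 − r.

60984

Reverse of 91703 is 30719.
91703 − 30719 = 60984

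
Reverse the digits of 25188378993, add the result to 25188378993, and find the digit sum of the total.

54

Reversal of 25188378993 is 39987388152; 25188378993 + 39987388152 = 65175767145.
Digit sum of 65175767145: 6+5+1+7+5+7+6+7+1+4+5 = 54.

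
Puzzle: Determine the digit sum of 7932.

21

7+9+3+2 = 21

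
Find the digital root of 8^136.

1

The digital root of n equals n mod 9 (or 9 when 9 | n), so we need 8^136 mod 9.
8^136 ≡ 1 (mod 9), so the digital root is 1.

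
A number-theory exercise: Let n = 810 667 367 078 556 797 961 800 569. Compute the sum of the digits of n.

142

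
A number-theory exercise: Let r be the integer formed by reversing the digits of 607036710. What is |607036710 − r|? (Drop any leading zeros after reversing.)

Reverse of 607036710 is 17630706.
|607036710 − 17630706| = 589406004

589406004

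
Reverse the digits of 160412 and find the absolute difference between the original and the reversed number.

Reverse of 160412 is 214061.
|160412 − 214061| = 53649

53649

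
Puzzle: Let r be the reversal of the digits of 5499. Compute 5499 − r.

-4446

Reverse of 5499 is 9945.
5499 − 9945 = -4446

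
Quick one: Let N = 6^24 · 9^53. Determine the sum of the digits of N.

6^24 · 9^53 = 1780258260065301012623136592540103016823036281395841460820993516765184
Sum of its 70 digits: 261.

261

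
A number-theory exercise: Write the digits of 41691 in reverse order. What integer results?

Reversing 41691 gives 19614.

19614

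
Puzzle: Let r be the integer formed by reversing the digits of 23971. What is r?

Reversing 23971 gives 17932.

17932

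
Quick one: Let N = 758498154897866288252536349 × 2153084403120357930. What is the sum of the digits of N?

174

758498154897866288252536349 × 2153084403120357930 = 1633110547106165231048364686093323239215397570
Sum of its 46 digits: 174.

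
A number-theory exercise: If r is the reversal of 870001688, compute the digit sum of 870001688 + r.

40

Reversal of 870001688 is 886100078; 870001688 + 886100078 = 1756101766.
Digit sum of 1756101766: 1+7+5+6+1+0+1+7+6+6 = 40.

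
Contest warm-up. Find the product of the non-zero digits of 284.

64

2×8×4 = 64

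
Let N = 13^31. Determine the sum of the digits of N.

13^31 = 34059943367449284484947168626829637
Sum of its 35 digits: 184.

184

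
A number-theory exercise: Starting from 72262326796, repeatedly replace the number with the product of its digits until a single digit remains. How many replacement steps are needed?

72262326796 → 4572288 → 35840 → 0 (3 steps)

3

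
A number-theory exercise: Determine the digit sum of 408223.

19

4+0+8+2+2+3 = 19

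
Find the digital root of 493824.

4+9+3+8+2+4 = 30
3+0 = 3
(Equivalently, 493824 mod 9 = 3.)

3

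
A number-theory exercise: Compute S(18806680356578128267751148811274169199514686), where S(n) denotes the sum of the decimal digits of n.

1+8+8+0+6+6+8+0+3+5+6+5+7+8+1+2+8+2+6+7+7+5+1+1+4+8+8+1+1+2+7+4+1+6+9+1+9+9+5+1+4+6+8+6 = 211

211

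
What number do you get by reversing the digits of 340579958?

859975043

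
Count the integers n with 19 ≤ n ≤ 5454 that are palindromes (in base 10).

The integers in [19, 5454] that are palindromes (in base 10): 22, 33, 44, 55, 66, 77, …, 5335, 5445.
143 qualify.

143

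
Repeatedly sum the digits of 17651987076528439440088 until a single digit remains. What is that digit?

1+7+6+5+1+9+8+7+0+7+6+5+2+8+4+3+9+4+4+0+0+8+8 = 112
1+1+2 = 4
(Equivalently, 17651987076528439440088 mod 9 = 4.)

4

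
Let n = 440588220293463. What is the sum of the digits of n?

60

4+4+0+5+8+8+2+2+0+2+9+3+4+6+3 = 60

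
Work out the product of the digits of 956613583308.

9×5×6×6×1×3×5×8×3×3×0×8 = 0

0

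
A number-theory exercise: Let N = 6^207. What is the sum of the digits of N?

756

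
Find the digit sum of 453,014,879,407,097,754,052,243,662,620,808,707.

152

4+5+3+0+1+4+8+7+9+4+0+7+0+9+7+7+5+4+0+5+2+2+4+3+6+6+2+6+2+0+8+0+8+7+0+7 = 152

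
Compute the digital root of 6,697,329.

6

6+6+9+7+3+2+9 = 42
4+2 = 6
(Equivalently, 6,697,329 mod 9 = 6.)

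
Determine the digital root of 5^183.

8

The digital root of n equals n mod 9 (or 9 when 9 | n), so we need 5^183 mod 9.
5^183 ≡ 8 (mod 9), so the digital root is 8.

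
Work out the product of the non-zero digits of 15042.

40

1×5×4×2 = 40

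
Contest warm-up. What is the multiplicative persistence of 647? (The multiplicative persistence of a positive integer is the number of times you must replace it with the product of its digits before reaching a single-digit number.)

647 → 168 → 48 → 32 → 6 (4 steps)

4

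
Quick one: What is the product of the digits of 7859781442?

4515840

7×8×5×9×7×8×1×4×4×2 = 4515840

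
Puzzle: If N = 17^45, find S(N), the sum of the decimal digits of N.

17^45 = 23453165165327788911665591944416226304630809183732482257
Sum of its 56 digits: 242.

242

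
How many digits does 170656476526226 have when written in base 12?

170656476526226 in base 12 is 17182450842902, which has 14 digits.

14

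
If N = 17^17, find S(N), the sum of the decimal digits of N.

17^17 = 827240261886336764177
Sum of its 21 digits: 98.

98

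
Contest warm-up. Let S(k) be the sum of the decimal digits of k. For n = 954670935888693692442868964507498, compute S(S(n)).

11

First digit sum: 191.
1+9+1 = 11.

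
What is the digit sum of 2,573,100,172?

28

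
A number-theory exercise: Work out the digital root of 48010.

4+8+0+1+0 = 13
1+3 = 4
(Equivalently, 48010 mod 9 = 4.)

4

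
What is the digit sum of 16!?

16! = 20922789888000
Sum of its 14 digits: 63.

63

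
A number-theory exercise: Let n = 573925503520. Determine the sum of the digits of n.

5+7+3+9+2+5+5+0+3+5+2+0 = 46

46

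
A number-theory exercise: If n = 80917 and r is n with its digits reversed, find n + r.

152825

Reverse of 80917 is 71908.
80917 + 71908 = 152825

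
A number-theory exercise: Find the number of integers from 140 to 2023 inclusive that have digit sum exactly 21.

64

The integers in [140, 2023] that have digit sum exactly 21: 399, 489, 498, 579, 588, 597, …, 1983, 1992.
64 qualify.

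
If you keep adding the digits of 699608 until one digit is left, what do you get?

6+9+9+6+0+8 = 38
3+8 = 11
1+1 = 2

2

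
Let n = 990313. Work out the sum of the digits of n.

25

9+9+0+3+1+3 = 25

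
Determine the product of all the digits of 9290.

0

9×2×9×0 = 0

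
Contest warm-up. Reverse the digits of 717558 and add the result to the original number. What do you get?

Reverse of 717558 is 855717.
717558 + 855717 = 1573275

1573275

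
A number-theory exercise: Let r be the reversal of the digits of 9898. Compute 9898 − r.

Reverse of 9898 is 8989.
9898 − 8989 = 909

909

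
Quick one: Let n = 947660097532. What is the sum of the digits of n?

58

9+4+7+6+6+0+0+9+7+5+3+2 = 58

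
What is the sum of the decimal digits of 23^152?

952

23^152 = 960795752965603651542059057655546688630918372262134896153147145954820892362810806399267693355265867376011785942225225021169844538816154727695761890485808691976234673601868214327677537735001925161706505174721
Sum of its 207 digits: 952.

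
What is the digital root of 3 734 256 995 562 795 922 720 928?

3+7+3+4+2+5+6+9+9+5+5+6+2+7+9+5+9+2+2+7+2+0+9+2+8 = 128
1+2+8 = 11
1+1 = 2

2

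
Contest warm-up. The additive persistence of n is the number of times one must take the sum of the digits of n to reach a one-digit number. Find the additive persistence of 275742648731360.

3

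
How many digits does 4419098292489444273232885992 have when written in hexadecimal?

4419098292489444273232885992 in base 16 is E476476750B2F8575B538E8, which has 23 digits.

23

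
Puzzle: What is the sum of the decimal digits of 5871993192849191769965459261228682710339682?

222

5+8+7+1+9+9+3+1+9+2+8+4+9+1+9+1+7+6+9+9+6+5+4+5+9+2+6+1+2+2+8+6+8+2+7+1+0+3+3+9+6+8+2 = 222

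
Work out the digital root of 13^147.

The digital root of n equals n mod 9 (or 9 when 9 | n), so we need 13^147 mod 9.
13^147 ≡ 1 (mod 9), so the digital root is 1.

1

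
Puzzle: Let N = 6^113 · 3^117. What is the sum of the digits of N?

639

6^113 · 3^117 = 567908142549069193771692167920134111595373323055361973238006250057468498728840034260585046229450327367237572476792742267787239090282059276484608
Sum of its 144 digits: 639.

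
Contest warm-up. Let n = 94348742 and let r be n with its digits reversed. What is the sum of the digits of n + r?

Reversal of 94348742 is 24784349; 94348742 + 24784349 = 119133091.
Digit sum of 119133091: 1+1+9+1+3+3+0+9+1 = 28.

28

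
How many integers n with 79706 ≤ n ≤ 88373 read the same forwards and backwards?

The integers in [79706, 88373] that read the same forwards and backwards: 79797, 79897, 79997, 80008, 80108, 80208, …, 88188, 88288.
86 qualify.

86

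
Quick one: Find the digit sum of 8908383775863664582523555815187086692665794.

8+9+0+8+3+8+3+7+7+5+8+6+3+6+6+4+5+8+2+5+2+3+5+5+5+8+1+5+1+8+7+0+8+6+6+9+2+6+6+5+7+9+4 = 229

229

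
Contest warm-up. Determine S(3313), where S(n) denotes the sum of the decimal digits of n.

3+3+1+3 = 10

10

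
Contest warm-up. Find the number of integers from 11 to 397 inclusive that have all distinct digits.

295

The integers in [11, 397] that have all distinct digits: 12, 13, 14, 15, 16, 17, …, 396, 397.
295 qualify.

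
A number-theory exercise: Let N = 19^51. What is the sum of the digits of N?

19^51 = 164601446942513134106236725812829032045114121982009343319734091019
Sum of its 66 digits: 235.

235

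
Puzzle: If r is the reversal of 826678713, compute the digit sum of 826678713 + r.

33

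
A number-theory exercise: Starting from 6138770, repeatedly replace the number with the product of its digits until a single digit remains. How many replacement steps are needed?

6138770 → 0 (1 step)

1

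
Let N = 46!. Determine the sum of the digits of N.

46! = 5502622159812088949850305428800254892961651752960000000000
Sum of its 58 digits: 216.

216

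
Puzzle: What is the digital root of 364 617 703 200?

3

3+6+4+6+1+7+7+0+3+2+0+0 = 39
3+9 = 12
1+2 = 3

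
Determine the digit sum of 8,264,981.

38

8+2+6+4+9+8+1 = 38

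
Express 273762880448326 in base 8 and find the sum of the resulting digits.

66

273762880448326 in base 8 is 7617614317363506.
Digit sum: 7+6+1+7+6+1+4+3+1+7+3+6+3+5+0+6 = 66.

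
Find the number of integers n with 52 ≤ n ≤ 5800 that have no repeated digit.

The integers in [52, 5800] that have no repeated digit: 52, 53, 54, 56, 57, 58, …, 5796, 5798.
3099 qualify.

3099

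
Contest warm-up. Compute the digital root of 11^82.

7

The digital root of n equals n mod 9 (or 9 when 9 | n), so we need 11^82 mod 9.
11^82 ≡ 7 (mod 9), so the digital root is 7.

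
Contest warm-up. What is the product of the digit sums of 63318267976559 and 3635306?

2002

S(63318267976559) = 6+3+3+1+8+2+6+7+9+7+6+5+5+9 = 77.
S(3635306) = 3+6+3+5+3+0+6 = 26.
77 · 26 = 2002.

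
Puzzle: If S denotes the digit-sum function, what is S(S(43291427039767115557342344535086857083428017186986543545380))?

11

First digit sum: 263.
2+6+3 = 11.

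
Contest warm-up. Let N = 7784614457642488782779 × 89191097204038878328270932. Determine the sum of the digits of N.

240

7784614457642488782779 × 89191097204038878328270932 = 694318304787557610501668298199787197484407880028
Sum of its 48 digits: 240.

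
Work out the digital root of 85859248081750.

7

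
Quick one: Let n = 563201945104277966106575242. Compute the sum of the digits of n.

109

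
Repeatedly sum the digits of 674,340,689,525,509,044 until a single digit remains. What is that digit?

9

6+7+4+3+4+0+6+8+9+5+2+5+5+0+9+0+4+4 = 81
8+1 = 9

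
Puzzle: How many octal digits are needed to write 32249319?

9

32249319 in base 8 is 173012747, which has 9 digits.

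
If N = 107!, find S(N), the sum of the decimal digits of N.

107! = 12265202031961379393517517010387338887131568154382945052653251412013535324922144249034658613287059061933743916719318560380966506520420000368175349760000000000000000000000000
Sum of its 173 digits: 594.

594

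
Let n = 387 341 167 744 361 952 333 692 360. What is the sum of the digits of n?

116

3+8+7+3+4+1+1+6+7+7+4+4+3+6+1+9+5+2+3+3+3+6+9+2+3+6+0 = 116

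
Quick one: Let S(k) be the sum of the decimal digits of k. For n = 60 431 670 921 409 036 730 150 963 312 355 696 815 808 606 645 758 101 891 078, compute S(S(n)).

13

First digit sum: 247.
2+4+7 = 13.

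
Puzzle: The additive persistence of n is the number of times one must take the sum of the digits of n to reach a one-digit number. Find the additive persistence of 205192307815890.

2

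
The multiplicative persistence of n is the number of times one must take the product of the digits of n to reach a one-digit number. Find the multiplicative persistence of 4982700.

1

4982700 → 0 (1 step)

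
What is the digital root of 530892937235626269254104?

4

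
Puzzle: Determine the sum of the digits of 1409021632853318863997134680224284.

1+4+0+9+0+2+1+6+3+2+8+5+3+3+1+8+8+6+3+9+9+7+1+3+4+6+8+0+2+2+4+2+8+4 = 142

142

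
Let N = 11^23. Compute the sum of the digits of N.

95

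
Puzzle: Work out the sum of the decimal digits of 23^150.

23^150 = 1816249060426471931081397084415022095710620741516323055109918990462799418455218915688596773828479900521761410098724432932268137124416171507931496957440092045323695035164212125383133341654067911458802467249
Sum of its 205 digits: 856.

856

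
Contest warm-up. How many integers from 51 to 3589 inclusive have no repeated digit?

1973

The integers in [51, 3589] that have no repeated digit: 51, 52, 53, 54, 56, 57, …, 3587, 3589.
1973 qualify.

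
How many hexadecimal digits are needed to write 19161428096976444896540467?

21

19161428096976444896540467 in base 16 is FD99719397AFFE6737733, which has 21 digits.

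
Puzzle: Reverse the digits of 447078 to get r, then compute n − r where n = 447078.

Reverse of 447078 is 870744.
447078 − 870744 = -423666

-423666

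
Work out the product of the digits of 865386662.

8×6×5×3×8×6×6×6×2 = 2488320

2488320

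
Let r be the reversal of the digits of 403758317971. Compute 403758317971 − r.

224044460667

Reverse of 403758317971 is 179713857304.
403758317971 − 179713857304 = 224044460667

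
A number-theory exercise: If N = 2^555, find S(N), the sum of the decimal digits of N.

2^555 = 117936325775673167257548580655883402841153788138013763386756446882675755074754651627691460161801836485670886719711370153117830769685149769767544820357271751364043603968
Sum of its 168 digits: 791.

791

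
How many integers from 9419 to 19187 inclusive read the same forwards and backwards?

The integers in [9419, 19187] that read the same forwards and backwards: 9449, 9559, 9669, 9779, 9889, 9999, …, 18981, 19091.
97 qualify.

97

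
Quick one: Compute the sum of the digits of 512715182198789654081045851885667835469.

196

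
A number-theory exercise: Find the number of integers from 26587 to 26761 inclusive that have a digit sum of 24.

16

The integers in [26587, 26761] that have a digit sum of 24: 26592, 26619, 26628, 26637, 26646, 26655, …, 26745, 26754.
16 qualify.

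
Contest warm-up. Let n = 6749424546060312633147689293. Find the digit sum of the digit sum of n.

7

First digit sum: 124.
1+2+4 = 7.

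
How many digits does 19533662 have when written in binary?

19533662 in base 2 is 1001010100000111101011110, which has 25 digits.

25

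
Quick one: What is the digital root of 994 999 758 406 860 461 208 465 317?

5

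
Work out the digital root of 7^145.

7

The digital root of n equals n mod 9 (or 9 when 9 | n), so we need 7^145 mod 9.
7^145 ≡ 7 (mod 9), so the digital root is 7.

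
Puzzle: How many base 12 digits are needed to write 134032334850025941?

16

134032334850025941 in base 12 is 8848750533031019, which has 16 digits.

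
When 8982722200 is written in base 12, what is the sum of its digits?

8982722200 in base 12 is 18A8366734.
Digit sum: 1+8+10+8+3+6+6+7+3+4 = 56.

56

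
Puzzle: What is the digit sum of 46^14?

109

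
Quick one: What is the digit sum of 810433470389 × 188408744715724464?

810433470389 × 188408744715724464 = 152692752831599742617826896496
Sum of its 30 digits: 159.

159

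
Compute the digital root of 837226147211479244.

2

8+3+7+2+2+6+1+4+7+2+1+1+4+7+9+2+4+4 = 74
7+4 = 11
1+1 = 2
(Equivalently, 837226147211479244 mod 9 = 2.)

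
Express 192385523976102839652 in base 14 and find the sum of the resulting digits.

114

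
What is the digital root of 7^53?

4

The digital root of n equals n mod 9 (or 9 when 9 | n), so we need 7^53 mod 9.
7^53 ≡ 4 (mod 9), so the digital root is 4.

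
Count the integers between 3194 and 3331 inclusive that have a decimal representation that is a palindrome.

The integers in [3194, 3331] that have a decimal representation that is a palindrome: 3223.
1 qualifies.

1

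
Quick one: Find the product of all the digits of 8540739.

0

8×5×4×0×7×3×9 = 0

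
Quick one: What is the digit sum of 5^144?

5^144 = 44841550858394146269559346665277316200968382140048504696226185084473314645947539247572422027587890625
Sum of its 101 digits: 460.

460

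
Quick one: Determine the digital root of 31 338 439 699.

4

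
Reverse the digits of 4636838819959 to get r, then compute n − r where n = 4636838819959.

Reverse of 4636838819959 is 9599188386364.
4636838819959 − 9599188386364 = -4962349566405

-4962349566405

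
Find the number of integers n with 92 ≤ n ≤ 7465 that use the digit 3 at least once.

2781

The integers in [92, 7465] that use the digit 3 at least once: 93, 103, 113, 123, 130, 131, …, 7453, 7463.
2781 qualify.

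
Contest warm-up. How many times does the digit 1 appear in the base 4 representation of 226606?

226606 in base 4 is 313110232.
The digit 1 appears 3 times.

3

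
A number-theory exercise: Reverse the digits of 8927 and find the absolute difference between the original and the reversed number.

1629

Reverse of 8927 is 7298.
|8927 − 7298| = 1629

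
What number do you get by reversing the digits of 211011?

110112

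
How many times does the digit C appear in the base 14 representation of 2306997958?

1

2306997958 in base 14 is 17C5709A6.
The digit C appears 1 time.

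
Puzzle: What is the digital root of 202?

4

2+0+2 = 4
(Equivalently, 202 mod 9 = 4.)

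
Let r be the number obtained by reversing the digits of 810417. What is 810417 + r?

Reverse of 810417 is 714018.
810417 + 714018 = 1524435

1524435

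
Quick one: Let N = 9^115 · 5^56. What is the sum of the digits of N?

9^115 · 5^56 = 75894242098958012130595697421960761946642326723538753806227754790136845683429472761569686345256848079770598881899079657387119368650019168853759765625
Sum of its 149 digits: 756.

756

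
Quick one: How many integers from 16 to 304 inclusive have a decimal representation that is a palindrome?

29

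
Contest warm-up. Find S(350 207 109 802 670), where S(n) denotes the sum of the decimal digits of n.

50

3+5+0+2+0+7+1+0+9+8+0+2+6+7+0 = 50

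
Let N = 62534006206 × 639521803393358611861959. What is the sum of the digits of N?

168

62534006206 × 639521803393358611861959 = 39991860422272599293359289321317554
Sum of its 35 digits: 168.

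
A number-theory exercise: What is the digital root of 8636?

8+6+3+6 = 23
2+3 = 5

5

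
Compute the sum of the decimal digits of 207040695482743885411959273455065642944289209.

2+0+7+0+4+0+6+9+5+4+8+2+7+4+3+8+8+5+4+1+1+9+5+9+2+7+3+4+5+5+0+6+5+6+4+2+9+4+4+2+8+9+2+0+9 = 207

207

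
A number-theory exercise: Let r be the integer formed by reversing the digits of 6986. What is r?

Reversing 6986 gives 6896.

6896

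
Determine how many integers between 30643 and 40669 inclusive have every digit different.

The integers in [30643, 40669] that have every digit different: 30645, 30647, 30648, 30649, 30651, 30652, …, 40658, 40659.
3034 qualify.

3034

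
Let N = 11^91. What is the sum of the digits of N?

11^91 = 58443248730331016423376362220113545242612980425266212714921832216993762011119642250537592395411
Sum of its 95 digits: 353.

353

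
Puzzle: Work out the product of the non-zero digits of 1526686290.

1×5×2×6×6×8×6×2×9 = 311040

311040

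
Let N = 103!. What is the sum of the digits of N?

621

103! = 99029007164861804075467152545817733490901658221144924830052805546998766658416222832141441073883538492653516385977292093222882134415149891584000000000000000000000000
Sum of its 164 digits: 621.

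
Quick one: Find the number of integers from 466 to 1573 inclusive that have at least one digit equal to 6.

The integers in [466, 1573] that have at least one digit equal to 6: 466, 467, 468, 469, 476, 486, …, 1568, 1569.
294 qualify.

294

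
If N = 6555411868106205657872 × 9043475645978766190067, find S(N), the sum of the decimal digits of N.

6555411868106205657872 × 9043475645978766190067 = 59283707578578638638792940549714936726757424
Sum of its 44 digits: 238.

238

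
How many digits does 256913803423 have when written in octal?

256913803423 in base 8 is 3572120304237, which has 13 digits.

13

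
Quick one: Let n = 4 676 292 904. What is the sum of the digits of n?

49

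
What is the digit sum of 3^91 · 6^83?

468

3^91 · 6^83 = 1010620169244640861279420024520466279785728229205442705415263602355918476297612390825438454993367979106762752
Sum of its 109 digits: 468.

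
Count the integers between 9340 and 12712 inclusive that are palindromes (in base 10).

The integers in [9340, 12712] that are palindromes (in base 10): 9449, 9559, 9669, 9779, 9889, 9999, …, 12521, 12621.
33 qualify.

33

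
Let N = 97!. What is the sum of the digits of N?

97! = 96192759682482119853328425949563698712343813919172976158104477319333745612481875498805879175589072651261284189679678167647067832320000000000000000000000
Sum of its 152 digits: 648.

648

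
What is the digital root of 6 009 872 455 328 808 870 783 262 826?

6+0+0+9+8+7+2+4+5+5+3+2+8+8+0+8+8+7+0+7+8+3+2+6+2+8+2+6 = 134
1+3+4 = 8
(Equivalently, 6 009 872 455 328 808 870 783 262 826 mod 9 = 8.)

8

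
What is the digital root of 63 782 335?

6+3+7+8+2+3+3+5 = 37
3+7 = 10
1+0 = 1

1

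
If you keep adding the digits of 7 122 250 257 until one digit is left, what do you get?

7+1+2+2+2+5+0+2+5+7 = 33
3+3 = 6
(Equivalently, 7 122 250 257 mod 9 = 6.)

6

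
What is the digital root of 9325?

9+3+2+5 = 19
1+9 = 10
1+0 = 1
(Equivalently, 9325 mod 9 = 1.)

1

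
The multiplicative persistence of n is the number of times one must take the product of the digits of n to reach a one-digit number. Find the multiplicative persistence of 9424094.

1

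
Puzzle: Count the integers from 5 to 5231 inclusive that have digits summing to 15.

387

The integers in [5, 5231] that have digits summing to 15: 69, 78, 87, 96, 159, 168, …, 5217, 5226.
387 qualify.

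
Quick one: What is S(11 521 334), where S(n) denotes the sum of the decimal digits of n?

20

1+1+5+2+1+3+3+4 = 20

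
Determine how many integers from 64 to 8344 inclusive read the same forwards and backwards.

The integers in [64, 8344] that read the same forwards and backwards: 66, 77, 88, 99, 101, 111, …, 8228, 8338.
168 qualify.

168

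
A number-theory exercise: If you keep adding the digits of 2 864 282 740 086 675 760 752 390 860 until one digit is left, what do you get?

2+8+6+4+2+8+2+7+4+0+0+8+6+6+7+5+7+6+0+7+5+2+3+9+0+8+6+0 = 128
1+2+8 = 11
1+1 = 2

2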